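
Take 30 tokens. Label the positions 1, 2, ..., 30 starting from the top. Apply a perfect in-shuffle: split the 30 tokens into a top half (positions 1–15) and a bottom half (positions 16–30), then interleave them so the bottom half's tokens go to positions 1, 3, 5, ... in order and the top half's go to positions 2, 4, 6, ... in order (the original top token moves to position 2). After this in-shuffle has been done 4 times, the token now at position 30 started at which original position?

Work backwards from position 30, undoing one in-shuffle at a time:
30 ← 15 ← 23 ← 27 ← 29
So the token now at position 30 started at position 29.

29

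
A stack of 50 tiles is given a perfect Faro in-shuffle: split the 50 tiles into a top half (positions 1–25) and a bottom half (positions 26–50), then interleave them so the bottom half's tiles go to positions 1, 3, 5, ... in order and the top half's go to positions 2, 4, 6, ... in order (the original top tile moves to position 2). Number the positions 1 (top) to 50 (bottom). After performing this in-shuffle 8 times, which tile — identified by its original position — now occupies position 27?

27

Work backwards from position 27, undoing one in-shuffle at a time:
27 ← 39 ← 45 ← 48 ← 24 ← 12 ← 6 ← 3 ← 27
So the tile now at position 27 started at position 27.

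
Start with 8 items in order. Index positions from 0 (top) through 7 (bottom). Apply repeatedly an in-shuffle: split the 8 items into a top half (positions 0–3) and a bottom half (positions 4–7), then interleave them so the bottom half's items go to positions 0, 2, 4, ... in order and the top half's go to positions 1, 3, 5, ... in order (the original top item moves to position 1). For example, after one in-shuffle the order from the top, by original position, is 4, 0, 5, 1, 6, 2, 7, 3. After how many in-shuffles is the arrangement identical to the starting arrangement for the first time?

6

The in-shuffle permutes the 8 positions with cycle lengths [2, 6].
Every item is home exactly when every cycle has completed a whole number of laps, i.e. after lcm(2, 6) = 6 in-shuffles.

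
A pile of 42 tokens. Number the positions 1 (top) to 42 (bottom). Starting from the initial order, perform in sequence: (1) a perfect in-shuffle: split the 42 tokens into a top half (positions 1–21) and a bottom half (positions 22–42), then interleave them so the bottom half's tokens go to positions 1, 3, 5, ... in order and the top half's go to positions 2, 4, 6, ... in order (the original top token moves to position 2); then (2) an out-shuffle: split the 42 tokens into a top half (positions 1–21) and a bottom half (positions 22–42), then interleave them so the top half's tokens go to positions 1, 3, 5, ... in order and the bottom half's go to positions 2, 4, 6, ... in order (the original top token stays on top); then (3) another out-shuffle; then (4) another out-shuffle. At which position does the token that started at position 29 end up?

Track the token from position 29 forward through each operation:
  after op 1 (in-shuffle): 29 → 15
  after op 2 (out-shuffle): 15 → 29
  after op 3 (out-shuffle): 29 → 16
  after op 4 (out-shuffle): 16 → 31

31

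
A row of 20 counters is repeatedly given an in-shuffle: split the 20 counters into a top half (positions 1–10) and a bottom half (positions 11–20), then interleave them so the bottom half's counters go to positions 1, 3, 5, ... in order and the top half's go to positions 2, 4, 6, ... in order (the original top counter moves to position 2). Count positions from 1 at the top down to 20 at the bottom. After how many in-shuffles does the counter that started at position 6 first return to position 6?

3

Follow position 6 under repeated in-shuffles:
6 → 12 → 3 → 6
It first returns after 3 in-shuffles.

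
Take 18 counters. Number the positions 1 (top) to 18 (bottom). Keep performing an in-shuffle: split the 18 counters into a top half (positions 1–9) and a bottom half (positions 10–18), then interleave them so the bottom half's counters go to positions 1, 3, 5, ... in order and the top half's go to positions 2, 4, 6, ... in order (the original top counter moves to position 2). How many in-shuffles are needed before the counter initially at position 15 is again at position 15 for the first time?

Follow position 15 under repeated in-shuffles:
15 → 11 → 3 → 6 → 12 → 5 → 10 → 1 → 2 → 4 → 8 → 16 → 13 → 7 → 14 → 9 → 18 → 17 → 15
It first returns after 18 in-shuffles.

18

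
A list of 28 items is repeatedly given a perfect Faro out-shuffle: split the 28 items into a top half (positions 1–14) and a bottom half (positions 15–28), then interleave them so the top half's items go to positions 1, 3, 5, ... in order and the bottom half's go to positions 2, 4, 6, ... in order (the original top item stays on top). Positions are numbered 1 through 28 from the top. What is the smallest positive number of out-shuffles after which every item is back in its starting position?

The out-shuffle permutes the 28 positions with cycle lengths [1, 1, 2, 6, 18].
Every item is home exactly when every cycle has completed a whole number of laps, i.e. after lcm(1, 2, 6, 18) = 18 out-shuffles.

18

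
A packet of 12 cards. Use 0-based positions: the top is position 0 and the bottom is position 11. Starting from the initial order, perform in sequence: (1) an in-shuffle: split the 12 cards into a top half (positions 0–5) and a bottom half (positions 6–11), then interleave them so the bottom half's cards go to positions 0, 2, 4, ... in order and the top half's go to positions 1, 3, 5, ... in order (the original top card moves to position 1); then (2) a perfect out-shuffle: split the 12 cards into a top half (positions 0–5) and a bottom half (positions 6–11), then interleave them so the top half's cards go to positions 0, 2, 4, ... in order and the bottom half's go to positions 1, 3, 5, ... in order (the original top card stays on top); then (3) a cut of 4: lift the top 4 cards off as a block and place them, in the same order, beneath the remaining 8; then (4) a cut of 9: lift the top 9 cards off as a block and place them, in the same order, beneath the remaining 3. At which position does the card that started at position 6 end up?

Track the card from position 6 forward through each operation:
  after op 1 (in-shuffle): 6 → 0
  after op 2 (out-shuffle): 0 → 0
  after op 3 (cut 4): 0 → 8
  after op 4 (cut 9): 8 → 11

11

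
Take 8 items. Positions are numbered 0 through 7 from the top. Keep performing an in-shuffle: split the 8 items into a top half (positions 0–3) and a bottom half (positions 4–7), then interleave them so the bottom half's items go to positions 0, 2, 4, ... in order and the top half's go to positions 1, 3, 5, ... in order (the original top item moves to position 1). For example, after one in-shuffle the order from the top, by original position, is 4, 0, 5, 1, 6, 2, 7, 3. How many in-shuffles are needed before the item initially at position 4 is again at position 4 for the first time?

6

Follow position 4 under repeated in-shuffles:
4 → 0 → 1 → 3 → 7 → 6 → 4
It first returns after 6 in-shuffles.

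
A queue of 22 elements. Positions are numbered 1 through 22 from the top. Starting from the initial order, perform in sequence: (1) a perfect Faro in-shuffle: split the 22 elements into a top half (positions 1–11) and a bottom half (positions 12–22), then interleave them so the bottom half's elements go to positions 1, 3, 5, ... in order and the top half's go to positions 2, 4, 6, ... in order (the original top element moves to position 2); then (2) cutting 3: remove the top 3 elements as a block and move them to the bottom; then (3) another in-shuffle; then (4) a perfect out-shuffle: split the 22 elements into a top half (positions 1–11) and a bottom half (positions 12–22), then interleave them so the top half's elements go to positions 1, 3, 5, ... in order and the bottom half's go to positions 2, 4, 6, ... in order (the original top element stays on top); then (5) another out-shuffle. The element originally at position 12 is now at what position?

2

Track the element from position 12 forward through each operation:
  after op 1 (in-shuffle): 12 → 1
  after op 2 (cut 3): 1 → 20
  after op 3 (in-shuffle): 20 → 17
  after op 4 (out-shuffle): 17 → 12
  after op 5 (out-shuffle): 12 → 2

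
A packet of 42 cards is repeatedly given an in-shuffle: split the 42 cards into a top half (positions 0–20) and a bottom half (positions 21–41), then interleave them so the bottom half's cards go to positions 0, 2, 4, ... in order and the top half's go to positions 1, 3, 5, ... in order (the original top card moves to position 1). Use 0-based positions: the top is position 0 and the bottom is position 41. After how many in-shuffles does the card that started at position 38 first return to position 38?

14

Follow position 38 under repeated in-shuffles:
38 → 34 → 26 → 10 → 21 → 0 → 1 → 3 → 7 → 15 → 31 → 20 → 41 → 40 → 38
It first returns after 14 in-shuffles.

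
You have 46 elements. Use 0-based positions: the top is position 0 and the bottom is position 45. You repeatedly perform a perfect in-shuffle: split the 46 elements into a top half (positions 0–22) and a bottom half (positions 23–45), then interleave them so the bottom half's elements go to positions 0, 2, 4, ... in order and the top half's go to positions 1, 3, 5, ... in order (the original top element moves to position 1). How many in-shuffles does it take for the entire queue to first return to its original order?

The in-shuffle permutes the 46 positions with cycle lengths [23, 23].
Every element is home exactly when every cycle has completed a whole number of laps, i.e. after lcm(23) = 23 in-shuffles.

23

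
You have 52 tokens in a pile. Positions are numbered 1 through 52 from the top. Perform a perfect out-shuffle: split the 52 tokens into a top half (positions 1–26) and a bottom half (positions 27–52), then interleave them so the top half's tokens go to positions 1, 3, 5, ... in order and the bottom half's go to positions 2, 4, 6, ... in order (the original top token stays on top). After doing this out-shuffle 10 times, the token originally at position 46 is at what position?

28

Track the token's position through each out-shuffle:
46 → 40 → 28 → 4 → 7 → 13 → 25 → 49 → 46 → 40 → 28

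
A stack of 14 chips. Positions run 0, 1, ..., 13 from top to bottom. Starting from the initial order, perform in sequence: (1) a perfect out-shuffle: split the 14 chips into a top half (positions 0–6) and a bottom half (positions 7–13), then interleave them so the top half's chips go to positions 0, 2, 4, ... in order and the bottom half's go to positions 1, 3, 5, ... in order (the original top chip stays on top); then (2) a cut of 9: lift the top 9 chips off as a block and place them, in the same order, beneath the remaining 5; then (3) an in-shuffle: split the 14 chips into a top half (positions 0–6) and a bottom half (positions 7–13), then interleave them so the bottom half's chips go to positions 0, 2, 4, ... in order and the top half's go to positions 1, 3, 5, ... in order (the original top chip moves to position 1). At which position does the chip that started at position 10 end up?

Track the chip from position 10 forward through each operation:
  after op 1 (out-shuffle): 10 → 7
  after op 2 (cut 9): 7 → 12
  after op 3 (in-shuffle): 12 → 10

10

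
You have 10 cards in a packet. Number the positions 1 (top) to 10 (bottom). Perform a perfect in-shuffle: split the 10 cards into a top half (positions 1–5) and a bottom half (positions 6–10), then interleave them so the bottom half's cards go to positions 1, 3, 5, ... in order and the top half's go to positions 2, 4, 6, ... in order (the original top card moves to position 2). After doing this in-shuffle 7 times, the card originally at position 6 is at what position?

Track the card's position through each in-shuffle:
6 → 1 → 2 → 4 → 8 → 5 → 10 → 9

9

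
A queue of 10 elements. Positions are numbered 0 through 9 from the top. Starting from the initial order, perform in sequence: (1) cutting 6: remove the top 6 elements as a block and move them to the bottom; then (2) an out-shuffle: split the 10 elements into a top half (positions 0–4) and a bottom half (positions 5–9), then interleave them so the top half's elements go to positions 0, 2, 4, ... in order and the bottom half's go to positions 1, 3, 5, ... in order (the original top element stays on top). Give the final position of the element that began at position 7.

Track the element from position 7 forward through each operation:
  after op 1 (cut 6): 7 → 1
  after op 2 (out-shuffle): 1 → 2

2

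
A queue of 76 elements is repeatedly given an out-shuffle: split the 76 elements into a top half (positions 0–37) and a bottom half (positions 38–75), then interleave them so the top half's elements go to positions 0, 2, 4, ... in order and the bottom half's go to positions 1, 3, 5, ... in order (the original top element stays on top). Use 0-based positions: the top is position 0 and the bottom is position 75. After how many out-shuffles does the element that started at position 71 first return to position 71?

Follow position 71 under repeated out-shuffles:
71 → 67 → 59 → 43 → 11 → 22 → 44 → 13 → 26 → 52 → 29 → 58 → 41 → 7 → 14 → 28 → 56 → 37 → 74 → 73 → 71
It first returns after 20 out-shuffles.

20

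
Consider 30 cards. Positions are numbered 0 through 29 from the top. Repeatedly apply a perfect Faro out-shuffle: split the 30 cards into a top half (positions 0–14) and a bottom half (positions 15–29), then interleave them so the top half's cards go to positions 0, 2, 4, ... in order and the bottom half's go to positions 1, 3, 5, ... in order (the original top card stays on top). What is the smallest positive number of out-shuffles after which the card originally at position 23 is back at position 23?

Follow position 23 under repeated out-shuffles:
23 → 17 → 5 → 10 → 20 → 11 → 22 → 15 → ... → 23 (length 28)
It first returns after 28 out-shuffles.

28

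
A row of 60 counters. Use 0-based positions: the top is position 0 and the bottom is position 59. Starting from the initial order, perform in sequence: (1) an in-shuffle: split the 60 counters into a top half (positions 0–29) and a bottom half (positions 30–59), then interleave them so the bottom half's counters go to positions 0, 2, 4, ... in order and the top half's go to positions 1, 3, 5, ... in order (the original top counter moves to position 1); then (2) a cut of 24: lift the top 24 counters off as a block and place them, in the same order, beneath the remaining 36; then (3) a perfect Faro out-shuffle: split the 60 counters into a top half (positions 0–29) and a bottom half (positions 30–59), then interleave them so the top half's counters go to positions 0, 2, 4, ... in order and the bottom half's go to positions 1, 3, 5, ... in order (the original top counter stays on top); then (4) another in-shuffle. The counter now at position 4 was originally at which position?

Undo the operations in reverse order, starting from position 4:
  undo op 4 (in-shuffle, from bottom half): 4 ← 32
  undo op 3 (out-shuffle, from top half): 32 ← 16
  undo op 2 (cut 24): 16 ← 40
  undo op 1 (in-shuffle, from bottom half): 40 ← 50
So the counter at position 4 came from original position 50.

50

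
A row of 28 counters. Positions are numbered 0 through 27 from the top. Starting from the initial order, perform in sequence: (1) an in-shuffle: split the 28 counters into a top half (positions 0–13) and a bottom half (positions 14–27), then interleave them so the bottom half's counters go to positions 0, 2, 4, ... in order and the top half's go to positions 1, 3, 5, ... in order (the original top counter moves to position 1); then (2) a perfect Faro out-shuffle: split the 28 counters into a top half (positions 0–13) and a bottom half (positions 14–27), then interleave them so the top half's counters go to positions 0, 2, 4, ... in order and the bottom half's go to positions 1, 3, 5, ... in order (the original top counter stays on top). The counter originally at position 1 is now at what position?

Track the counter from position 1 forward through each operation:
  after op 1 (in-shuffle): 1 → 3
  after op 2 (out-shuffle): 3 → 6

6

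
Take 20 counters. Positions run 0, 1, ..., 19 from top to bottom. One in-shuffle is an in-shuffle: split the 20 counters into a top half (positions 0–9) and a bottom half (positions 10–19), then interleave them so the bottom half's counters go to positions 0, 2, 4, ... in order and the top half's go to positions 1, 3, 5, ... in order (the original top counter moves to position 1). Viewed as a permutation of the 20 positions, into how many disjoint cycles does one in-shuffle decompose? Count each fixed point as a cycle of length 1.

5

Trace each unvisited position around until it returns:
(0 1 3 7 15 10) (2 5 11) (4 9 19 18 16 12) (6 13) (8 17 14)
5 cycles in total.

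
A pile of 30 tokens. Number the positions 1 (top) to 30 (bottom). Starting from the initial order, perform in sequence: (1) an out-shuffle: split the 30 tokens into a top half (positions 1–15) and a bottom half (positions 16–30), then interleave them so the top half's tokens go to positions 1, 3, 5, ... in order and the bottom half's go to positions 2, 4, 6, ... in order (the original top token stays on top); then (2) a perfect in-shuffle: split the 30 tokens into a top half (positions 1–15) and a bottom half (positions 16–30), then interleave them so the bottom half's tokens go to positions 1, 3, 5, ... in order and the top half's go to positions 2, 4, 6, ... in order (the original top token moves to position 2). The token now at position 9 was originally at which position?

25

Undo the operations in reverse order, starting from position 9:
  undo op 2 (in-shuffle, from bottom half): 9 ← 20
  undo op 1 (out-shuffle, from bottom half): 20 ← 25
So the token at position 9 came from original position 25.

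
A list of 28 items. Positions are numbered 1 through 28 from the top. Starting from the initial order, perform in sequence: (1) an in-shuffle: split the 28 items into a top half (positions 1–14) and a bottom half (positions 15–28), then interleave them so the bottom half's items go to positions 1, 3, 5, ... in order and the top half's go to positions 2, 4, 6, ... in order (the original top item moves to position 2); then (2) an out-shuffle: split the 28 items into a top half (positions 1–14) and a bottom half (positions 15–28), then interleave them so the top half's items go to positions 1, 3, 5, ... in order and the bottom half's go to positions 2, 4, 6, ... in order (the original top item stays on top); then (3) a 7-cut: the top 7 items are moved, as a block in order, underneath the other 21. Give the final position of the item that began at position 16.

Track the item from position 16 forward through each operation:
  after op 1 (in-shuffle): 16 → 3
  after op 2 (out-shuffle): 3 → 5
  after op 3 (cut 7): 5 → 26

26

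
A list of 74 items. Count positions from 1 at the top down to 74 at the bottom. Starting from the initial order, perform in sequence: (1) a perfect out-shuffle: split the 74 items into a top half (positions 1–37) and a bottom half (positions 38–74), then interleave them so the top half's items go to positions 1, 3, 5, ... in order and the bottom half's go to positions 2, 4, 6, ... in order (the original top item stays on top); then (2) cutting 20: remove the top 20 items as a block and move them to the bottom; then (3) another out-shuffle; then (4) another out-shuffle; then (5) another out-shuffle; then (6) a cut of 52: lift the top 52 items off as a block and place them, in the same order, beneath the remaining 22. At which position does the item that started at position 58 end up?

45

Track the item from position 58 forward through each operation:
  after op 1 (out-shuffle): 58 → 42
  after op 2 (cut 20): 42 → 22
  after op 3 (out-shuffle): 22 → 43
  after op 4 (out-shuffle): 43 → 12
  after op 5 (out-shuffle): 12 → 23
  after op 6 (cut 52): 23 → 45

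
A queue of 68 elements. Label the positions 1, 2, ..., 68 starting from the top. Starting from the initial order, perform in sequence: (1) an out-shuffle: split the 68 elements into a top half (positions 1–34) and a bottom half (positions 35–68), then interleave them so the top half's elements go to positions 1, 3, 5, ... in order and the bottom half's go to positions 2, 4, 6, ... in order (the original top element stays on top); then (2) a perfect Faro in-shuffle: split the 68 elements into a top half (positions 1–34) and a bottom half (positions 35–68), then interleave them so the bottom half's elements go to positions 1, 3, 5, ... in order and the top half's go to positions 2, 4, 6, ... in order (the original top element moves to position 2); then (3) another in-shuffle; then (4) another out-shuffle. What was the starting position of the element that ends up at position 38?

Undo the operations in reverse order, starting from position 38:
  undo op 4 (out-shuffle, from bottom half): 38 ← 53
  undo op 3 (in-shuffle, from bottom half): 53 ← 61
  undo op 2 (in-shuffle, from bottom half): 61 ← 65
  undo op 1 (out-shuffle, from top half): 65 ← 33
So the element at position 38 came from original position 33.

33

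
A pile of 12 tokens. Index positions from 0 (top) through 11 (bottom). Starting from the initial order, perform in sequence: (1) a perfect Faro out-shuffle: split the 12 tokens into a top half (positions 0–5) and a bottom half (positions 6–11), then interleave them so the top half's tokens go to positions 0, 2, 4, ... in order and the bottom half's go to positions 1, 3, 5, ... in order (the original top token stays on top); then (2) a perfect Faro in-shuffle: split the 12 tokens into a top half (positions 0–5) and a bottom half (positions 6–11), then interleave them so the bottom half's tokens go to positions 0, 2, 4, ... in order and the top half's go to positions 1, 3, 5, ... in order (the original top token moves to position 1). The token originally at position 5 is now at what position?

8

Track the token from position 5 forward through each operation:
  after op 1 (out-shuffle): 5 → 10
  after op 2 (in-shuffle): 10 → 8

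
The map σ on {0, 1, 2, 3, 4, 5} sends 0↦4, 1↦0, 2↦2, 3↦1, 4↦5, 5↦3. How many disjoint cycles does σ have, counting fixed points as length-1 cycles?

2

Cycle decomposition: (0 4 5 3 1) (2).
2 cycles.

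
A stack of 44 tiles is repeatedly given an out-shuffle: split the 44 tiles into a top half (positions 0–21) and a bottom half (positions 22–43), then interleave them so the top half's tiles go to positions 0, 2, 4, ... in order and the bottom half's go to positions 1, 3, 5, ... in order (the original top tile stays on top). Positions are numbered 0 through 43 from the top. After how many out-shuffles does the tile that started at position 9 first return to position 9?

14

Follow position 9 under repeated out-shuffles:
9 → 18 → 36 → 29 → 15 → 30 → 17 → 34 → 25 → 7 → 14 → 28 → 13 → 26 → 9
It first returns after 14 out-shuffles.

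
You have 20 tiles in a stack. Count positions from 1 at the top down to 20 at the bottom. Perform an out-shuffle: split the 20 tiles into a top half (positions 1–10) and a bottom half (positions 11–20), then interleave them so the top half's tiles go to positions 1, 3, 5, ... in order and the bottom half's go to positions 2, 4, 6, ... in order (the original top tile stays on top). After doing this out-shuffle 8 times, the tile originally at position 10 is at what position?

Track the tile's position through each out-shuffle:
10 → 19 → 18 → 16 → 12 → 4 → 7 → 13 → 6

6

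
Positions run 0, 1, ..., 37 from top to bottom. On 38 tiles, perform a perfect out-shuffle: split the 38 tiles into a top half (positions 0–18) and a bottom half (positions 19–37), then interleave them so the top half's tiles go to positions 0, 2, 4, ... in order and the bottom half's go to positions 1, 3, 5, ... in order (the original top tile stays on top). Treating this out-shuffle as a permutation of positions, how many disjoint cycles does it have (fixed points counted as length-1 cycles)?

Trace each unvisited position around until it returns:
(0) (1 2 4 8 16 32 ... len 36) (37)
3 cycles in total.

3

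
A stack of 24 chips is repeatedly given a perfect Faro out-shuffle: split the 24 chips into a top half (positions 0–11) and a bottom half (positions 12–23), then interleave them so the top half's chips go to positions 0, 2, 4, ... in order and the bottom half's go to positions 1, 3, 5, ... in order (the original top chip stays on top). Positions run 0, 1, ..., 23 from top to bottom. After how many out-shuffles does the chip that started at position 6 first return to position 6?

Follow position 6 under repeated out-shuffles:
6 → 12 → 1 → 2 → 4 → 8 → 16 → 9 → 18 → 13 → 3 → 6
It first returns after 11 out-shuffles.

11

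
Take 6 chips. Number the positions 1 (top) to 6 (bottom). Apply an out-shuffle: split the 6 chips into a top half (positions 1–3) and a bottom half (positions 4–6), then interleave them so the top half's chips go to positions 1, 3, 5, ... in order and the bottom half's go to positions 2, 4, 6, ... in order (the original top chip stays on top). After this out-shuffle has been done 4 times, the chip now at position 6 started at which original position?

6

Work backwards from position 6, undoing one out-shuffle at a time:
6 ← 6 ← 6 ← 6 ← 6
So the chip now at position 6 started at position 6.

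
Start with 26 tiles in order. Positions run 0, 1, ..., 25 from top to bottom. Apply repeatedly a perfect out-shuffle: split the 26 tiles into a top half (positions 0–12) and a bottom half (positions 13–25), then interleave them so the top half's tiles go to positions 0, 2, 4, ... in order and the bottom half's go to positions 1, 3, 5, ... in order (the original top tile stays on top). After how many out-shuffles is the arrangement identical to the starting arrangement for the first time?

The out-shuffle permutes the 26 positions with cycle lengths [1, 1, 4, 20].
Every tile is home exactly when every cycle has completed a whole number of laps, i.e. after lcm(1, 4, 20) = 20 out-shuffles.

20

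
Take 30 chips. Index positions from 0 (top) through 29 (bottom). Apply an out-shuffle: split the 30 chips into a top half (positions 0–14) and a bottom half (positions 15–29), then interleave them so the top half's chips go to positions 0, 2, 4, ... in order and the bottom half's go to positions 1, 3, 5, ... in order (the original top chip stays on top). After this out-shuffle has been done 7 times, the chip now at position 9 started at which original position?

Work backwards from position 9, undoing one out-shuffle at a time:
9 ← 19 ← 24 ← 12 ← 6 ← 3 ← 16 ← 8
So the chip now at position 9 started at position 8.

8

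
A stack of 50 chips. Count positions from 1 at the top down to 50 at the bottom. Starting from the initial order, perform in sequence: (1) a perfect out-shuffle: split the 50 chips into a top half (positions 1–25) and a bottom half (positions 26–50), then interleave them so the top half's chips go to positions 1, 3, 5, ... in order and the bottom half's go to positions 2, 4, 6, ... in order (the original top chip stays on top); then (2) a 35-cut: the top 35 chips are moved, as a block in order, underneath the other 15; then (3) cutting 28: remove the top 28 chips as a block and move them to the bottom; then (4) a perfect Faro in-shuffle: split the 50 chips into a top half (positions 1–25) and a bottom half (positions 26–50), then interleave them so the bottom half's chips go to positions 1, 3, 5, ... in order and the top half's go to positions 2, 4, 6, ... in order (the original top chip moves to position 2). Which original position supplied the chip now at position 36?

16

Undo the operations in reverse order, starting from position 36:
  undo op 4 (in-shuffle, from top half): 36 ← 18
  undo op 3 (cut 28): 18 ← 46
  undo op 2 (cut 35): 46 ← 31
  undo op 1 (out-shuffle, from top half): 31 ← 16
So the chip at position 36 came from original position 16.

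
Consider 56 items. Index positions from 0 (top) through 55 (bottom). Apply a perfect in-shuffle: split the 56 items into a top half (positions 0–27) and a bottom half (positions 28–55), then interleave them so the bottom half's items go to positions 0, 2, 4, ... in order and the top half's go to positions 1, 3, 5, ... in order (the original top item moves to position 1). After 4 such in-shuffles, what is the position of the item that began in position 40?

Track the item's position through each in-shuffle:
40 → 24 → 49 → 42 → 28

28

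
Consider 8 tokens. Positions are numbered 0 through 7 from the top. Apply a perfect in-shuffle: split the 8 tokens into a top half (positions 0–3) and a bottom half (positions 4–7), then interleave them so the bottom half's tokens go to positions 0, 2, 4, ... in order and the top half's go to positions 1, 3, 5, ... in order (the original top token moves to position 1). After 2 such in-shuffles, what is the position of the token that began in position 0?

Track the token's position through each in-shuffle:
0 → 1 → 3

3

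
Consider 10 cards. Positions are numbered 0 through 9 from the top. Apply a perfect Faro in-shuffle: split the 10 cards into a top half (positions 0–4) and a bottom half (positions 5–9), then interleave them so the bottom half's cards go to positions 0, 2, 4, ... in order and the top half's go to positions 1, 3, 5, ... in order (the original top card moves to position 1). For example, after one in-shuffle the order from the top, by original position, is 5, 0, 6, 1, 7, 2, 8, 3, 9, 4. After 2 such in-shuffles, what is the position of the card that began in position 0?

Track the card's position through each in-shuffle:
0 → 1 → 3

3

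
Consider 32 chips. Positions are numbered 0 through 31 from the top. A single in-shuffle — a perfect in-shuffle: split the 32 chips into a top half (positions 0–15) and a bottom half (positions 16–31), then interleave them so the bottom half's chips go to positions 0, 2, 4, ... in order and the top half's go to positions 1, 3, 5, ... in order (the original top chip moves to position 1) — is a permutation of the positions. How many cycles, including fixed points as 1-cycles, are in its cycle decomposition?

4

Trace each unvisited position around until it returns:
(0 1 3 7 15 31 30 28 24 16) (2 5 11 23 14 29 26 20 8 17) (4 9 19 6 13 27 22 12 25 18) (10 21)
4 cycles in total.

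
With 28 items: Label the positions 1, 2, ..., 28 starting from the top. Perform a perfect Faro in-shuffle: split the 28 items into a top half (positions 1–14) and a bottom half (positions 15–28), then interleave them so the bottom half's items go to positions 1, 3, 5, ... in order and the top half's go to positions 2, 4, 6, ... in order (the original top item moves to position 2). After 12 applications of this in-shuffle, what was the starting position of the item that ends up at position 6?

Work backwards from position 6, undoing one in-shuffle at a time:
6 ← 3 ← 16 ← 8 ← 4 ← 2 ← 1 ← 15 ← 22 ← 11 ← 20 ← 10 ← 5
So the item now at position 6 started at position 5.

5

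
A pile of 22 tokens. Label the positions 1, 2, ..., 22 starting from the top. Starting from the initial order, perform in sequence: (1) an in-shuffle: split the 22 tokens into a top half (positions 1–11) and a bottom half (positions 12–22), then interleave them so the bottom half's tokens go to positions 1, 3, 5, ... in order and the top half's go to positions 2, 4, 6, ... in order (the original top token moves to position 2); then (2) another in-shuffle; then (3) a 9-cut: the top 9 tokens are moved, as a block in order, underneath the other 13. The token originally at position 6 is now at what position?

Track the token from position 6 forward through each operation:
  after op 1 (in-shuffle): 6 → 12
  after op 2 (in-shuffle): 12 → 1
  after op 3 (cut 9): 1 → 14

14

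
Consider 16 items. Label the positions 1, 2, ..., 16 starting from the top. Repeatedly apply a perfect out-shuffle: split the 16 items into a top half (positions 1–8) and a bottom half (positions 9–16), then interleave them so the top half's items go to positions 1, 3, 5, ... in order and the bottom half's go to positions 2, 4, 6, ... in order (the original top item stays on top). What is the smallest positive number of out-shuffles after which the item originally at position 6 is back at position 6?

2

Follow position 6 under repeated out-shuffles:
6 → 11 → 6
It first returns after 2 out-shuffles.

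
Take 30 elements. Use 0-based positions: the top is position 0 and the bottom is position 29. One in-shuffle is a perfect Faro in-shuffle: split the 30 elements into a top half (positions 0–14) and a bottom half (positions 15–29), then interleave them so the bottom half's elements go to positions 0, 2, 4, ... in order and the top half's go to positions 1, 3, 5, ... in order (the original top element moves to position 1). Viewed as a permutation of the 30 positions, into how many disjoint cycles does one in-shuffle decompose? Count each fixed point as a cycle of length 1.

6

Trace each unvisited position around until it returns:
(0 1 3 7 15) (2 5 11 23 16) (4 9 19 8 17) (6 13 27 24 18) (10 21 12 25 20) (14 29 28 26 22)
6 cycles in total.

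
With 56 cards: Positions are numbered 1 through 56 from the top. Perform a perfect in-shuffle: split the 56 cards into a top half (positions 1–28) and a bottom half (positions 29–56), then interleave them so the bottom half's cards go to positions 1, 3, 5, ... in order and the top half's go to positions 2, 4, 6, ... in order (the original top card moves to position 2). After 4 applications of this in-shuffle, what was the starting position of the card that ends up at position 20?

44

Work backwards from position 20, undoing one in-shuffle at a time:
20 ← 10 ← 5 ← 31 ← 44
So the card now at position 20 started at position 44.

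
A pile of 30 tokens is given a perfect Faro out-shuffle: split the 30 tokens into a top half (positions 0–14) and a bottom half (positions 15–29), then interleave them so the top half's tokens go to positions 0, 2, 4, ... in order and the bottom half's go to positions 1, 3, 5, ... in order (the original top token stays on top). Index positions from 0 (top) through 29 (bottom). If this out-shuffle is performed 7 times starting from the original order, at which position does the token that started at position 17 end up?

Track the token's position through each out-shuffle:
17 → 5 → 10 → 20 → 11 → 22 → 15 → 1

1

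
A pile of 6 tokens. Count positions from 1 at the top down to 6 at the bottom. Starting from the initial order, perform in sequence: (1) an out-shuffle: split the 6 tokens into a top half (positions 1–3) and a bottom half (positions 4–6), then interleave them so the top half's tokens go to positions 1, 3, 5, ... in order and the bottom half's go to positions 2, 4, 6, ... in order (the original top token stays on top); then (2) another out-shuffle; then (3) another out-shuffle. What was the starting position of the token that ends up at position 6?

Undo the operations in reverse order, starting from position 6:
  undo op 3 (out-shuffle, from bottom half): 6 ← 6
  undo op 2 (out-shuffle, from bottom half): 6 ← 6
  undo op 1 (out-shuffle, from bottom half): 6 ← 6
So the token at position 6 came from original position 6.

6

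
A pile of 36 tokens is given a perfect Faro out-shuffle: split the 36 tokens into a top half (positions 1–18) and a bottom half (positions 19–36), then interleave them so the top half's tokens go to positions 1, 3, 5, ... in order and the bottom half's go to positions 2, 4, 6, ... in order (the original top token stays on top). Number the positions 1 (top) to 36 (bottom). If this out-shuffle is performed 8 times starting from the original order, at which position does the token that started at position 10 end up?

30

Track the token's position through each out-shuffle:
10 → 19 → 2 → 3 → 5 → 9 → 17 → 33 → 30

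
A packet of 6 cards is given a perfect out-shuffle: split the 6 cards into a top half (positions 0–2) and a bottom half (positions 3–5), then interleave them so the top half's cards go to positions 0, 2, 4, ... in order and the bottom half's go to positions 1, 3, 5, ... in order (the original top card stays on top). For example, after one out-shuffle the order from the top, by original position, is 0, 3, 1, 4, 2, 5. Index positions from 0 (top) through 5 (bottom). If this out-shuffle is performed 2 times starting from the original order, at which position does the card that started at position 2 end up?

Track the card's position through each out-shuffle:
2 → 4 → 3

3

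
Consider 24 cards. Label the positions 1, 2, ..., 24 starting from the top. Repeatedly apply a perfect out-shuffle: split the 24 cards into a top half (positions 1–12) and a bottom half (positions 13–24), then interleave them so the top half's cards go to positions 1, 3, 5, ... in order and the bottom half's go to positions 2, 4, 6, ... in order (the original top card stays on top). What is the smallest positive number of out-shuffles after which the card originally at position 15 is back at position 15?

Follow position 15 under repeated out-shuffles:
15 → 6 → 11 → 21 → 18 → 12 → 23 → 22 → 20 → 16 → 8 → 15
It first returns after 11 out-shuffles.

11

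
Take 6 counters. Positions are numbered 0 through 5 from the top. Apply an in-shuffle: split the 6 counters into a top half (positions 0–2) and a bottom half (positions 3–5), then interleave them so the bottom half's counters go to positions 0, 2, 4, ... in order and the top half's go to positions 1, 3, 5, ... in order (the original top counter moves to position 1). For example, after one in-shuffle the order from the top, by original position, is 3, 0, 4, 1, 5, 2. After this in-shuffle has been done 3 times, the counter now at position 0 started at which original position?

0

Work backwards from position 0, undoing one in-shuffle at a time:
0 ← 3 ← 1 ← 0
So the counter now at position 0 started at position 0.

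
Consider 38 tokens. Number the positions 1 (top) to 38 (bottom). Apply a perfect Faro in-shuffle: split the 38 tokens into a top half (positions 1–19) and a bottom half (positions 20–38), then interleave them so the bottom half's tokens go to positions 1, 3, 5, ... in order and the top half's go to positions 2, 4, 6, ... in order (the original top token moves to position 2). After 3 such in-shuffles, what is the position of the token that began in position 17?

Track the token's position through each in-shuffle:
17 → 34 → 29 → 19

19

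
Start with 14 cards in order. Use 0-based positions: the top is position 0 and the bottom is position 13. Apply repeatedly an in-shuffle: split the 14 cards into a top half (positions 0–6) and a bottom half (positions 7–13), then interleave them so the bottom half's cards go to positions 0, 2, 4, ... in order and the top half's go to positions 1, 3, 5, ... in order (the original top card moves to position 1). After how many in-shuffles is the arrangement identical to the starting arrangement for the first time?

4

The in-shuffle permutes the 14 positions with cycle lengths [2, 4, 4, 4].
Every card is home exactly when every cycle has completed a whole number of laps, i.e. after lcm(2, 4) = 4 in-shuffles.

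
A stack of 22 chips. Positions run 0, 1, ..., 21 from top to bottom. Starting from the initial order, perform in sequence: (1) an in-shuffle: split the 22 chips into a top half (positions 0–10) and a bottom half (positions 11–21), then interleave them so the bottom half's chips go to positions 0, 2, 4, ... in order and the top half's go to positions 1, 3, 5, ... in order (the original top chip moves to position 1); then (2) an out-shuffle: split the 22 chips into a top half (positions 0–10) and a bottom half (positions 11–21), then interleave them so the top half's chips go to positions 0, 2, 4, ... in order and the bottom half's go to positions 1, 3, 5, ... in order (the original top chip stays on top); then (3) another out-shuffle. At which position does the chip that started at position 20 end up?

9

Track the chip from position 20 forward through each operation:
  after op 1 (in-shuffle): 20 → 18
  after op 2 (out-shuffle): 18 → 15
  after op 3 (out-shuffle): 15 → 9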